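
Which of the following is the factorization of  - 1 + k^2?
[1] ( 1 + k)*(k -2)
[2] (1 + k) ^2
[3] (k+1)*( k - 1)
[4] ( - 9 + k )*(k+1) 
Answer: 3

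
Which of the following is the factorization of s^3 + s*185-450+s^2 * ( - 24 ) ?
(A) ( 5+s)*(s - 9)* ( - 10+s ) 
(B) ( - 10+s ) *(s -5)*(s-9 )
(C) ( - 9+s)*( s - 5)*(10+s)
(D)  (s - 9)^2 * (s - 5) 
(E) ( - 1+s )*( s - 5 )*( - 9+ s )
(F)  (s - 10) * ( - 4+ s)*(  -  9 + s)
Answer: B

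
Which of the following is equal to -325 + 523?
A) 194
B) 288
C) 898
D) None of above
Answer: D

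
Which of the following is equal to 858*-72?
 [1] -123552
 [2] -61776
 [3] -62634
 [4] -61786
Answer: 2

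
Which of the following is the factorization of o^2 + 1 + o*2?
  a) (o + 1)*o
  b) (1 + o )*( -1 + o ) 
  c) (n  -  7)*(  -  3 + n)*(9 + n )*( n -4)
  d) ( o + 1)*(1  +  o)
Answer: d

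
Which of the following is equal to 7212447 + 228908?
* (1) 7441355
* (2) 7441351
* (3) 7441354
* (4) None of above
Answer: 1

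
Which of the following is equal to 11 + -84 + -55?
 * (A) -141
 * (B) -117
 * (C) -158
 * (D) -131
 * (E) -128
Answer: E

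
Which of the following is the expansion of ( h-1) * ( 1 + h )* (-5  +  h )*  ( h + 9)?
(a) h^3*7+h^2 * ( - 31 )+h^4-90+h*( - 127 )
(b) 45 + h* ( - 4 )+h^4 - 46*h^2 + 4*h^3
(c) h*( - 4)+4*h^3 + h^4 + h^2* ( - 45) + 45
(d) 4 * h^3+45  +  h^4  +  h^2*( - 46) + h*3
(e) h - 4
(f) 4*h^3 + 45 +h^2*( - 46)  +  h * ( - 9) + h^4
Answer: b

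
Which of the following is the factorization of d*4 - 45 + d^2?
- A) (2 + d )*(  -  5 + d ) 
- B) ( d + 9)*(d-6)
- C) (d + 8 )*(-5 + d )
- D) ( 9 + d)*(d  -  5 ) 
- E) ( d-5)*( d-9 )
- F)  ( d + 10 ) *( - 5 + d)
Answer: D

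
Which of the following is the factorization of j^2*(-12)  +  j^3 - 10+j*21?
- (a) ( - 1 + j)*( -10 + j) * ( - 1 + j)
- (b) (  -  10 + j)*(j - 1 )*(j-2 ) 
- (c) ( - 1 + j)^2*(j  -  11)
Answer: a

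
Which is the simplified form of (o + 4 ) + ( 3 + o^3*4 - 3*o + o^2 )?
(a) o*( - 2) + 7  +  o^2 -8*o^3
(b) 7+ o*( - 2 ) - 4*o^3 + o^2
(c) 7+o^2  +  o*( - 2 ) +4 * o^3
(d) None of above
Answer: c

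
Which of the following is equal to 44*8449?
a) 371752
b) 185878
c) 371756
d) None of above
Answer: c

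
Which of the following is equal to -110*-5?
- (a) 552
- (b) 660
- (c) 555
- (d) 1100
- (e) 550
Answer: e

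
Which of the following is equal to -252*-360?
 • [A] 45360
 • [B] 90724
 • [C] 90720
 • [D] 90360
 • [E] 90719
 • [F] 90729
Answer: C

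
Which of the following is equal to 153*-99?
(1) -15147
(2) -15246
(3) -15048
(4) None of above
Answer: 1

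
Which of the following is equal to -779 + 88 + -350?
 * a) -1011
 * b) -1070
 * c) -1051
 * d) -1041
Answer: d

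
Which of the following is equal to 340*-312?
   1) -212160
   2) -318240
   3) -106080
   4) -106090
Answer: 3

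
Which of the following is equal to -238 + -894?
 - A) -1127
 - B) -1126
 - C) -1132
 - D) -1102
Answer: C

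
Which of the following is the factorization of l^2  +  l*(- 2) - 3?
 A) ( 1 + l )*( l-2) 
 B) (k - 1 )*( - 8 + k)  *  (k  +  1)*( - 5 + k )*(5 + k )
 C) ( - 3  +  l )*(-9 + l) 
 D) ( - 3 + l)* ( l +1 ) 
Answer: D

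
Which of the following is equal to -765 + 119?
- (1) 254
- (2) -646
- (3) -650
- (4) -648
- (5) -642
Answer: 2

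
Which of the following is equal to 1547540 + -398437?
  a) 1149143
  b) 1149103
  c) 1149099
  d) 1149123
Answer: b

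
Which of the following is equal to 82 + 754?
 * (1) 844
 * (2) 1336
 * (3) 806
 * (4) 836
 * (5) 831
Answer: 4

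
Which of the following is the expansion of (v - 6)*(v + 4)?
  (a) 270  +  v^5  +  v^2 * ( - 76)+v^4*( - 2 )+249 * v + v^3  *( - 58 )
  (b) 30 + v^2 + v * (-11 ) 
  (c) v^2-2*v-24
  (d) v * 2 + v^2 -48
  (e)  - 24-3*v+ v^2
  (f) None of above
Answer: c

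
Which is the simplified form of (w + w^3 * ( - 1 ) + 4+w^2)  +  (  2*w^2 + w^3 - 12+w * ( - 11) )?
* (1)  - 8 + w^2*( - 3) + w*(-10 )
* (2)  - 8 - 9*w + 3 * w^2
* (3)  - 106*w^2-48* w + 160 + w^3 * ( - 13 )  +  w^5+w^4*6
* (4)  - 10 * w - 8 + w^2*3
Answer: 4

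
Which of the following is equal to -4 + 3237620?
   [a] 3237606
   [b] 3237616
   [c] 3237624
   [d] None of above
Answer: b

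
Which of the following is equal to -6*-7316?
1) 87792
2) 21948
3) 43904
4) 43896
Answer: 4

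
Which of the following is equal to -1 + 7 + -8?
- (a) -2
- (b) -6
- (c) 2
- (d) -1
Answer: a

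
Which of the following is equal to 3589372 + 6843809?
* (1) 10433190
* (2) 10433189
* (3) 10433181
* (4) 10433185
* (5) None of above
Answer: 3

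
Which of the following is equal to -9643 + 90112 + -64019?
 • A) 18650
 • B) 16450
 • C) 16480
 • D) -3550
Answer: B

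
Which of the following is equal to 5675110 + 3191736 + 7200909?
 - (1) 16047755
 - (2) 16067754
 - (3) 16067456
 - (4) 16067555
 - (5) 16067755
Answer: 5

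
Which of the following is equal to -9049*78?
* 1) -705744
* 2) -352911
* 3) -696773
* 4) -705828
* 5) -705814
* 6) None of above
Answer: 6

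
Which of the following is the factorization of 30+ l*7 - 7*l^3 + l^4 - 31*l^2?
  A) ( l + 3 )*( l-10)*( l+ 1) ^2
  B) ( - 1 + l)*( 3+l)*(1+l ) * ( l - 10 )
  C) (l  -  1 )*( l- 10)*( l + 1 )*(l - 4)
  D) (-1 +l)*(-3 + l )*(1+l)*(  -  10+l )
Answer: B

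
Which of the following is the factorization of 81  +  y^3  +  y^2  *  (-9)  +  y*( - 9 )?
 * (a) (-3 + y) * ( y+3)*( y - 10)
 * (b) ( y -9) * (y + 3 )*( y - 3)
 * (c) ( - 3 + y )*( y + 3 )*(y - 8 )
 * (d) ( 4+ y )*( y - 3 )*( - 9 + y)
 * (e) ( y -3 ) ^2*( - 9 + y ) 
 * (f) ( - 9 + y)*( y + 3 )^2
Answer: b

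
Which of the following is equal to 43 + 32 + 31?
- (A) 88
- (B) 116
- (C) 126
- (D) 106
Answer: D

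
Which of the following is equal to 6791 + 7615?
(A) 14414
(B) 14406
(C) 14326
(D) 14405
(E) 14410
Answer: B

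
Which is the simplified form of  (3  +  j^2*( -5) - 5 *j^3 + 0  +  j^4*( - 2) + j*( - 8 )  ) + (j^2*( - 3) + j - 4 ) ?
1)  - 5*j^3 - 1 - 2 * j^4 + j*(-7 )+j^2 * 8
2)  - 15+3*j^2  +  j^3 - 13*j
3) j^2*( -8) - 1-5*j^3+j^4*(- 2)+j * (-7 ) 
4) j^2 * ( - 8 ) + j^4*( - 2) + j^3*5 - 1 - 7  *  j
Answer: 3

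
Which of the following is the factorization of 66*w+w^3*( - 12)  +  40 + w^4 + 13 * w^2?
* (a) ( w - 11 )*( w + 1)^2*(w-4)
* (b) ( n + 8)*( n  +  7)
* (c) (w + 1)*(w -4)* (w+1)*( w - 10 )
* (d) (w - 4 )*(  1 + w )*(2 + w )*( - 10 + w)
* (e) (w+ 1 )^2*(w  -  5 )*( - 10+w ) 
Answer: c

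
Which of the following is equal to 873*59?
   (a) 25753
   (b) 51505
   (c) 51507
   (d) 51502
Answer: c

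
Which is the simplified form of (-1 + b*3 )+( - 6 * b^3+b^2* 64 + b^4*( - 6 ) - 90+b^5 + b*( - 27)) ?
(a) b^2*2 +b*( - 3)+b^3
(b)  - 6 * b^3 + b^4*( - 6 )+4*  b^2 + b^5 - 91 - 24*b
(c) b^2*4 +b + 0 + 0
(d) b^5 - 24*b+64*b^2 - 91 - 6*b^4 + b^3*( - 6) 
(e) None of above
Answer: d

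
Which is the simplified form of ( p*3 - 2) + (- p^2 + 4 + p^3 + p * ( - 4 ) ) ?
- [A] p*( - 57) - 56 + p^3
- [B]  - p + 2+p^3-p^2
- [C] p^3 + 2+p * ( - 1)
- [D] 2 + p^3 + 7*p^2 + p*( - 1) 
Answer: B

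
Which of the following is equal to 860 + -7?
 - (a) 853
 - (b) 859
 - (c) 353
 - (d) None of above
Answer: a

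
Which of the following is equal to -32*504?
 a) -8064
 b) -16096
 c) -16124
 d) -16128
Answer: d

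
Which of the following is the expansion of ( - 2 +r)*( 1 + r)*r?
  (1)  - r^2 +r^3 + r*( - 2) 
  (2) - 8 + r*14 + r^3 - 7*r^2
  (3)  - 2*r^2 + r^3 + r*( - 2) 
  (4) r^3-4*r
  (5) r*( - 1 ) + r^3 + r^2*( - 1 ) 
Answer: 1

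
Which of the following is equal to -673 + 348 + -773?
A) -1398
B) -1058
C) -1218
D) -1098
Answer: D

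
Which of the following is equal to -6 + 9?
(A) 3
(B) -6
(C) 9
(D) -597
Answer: A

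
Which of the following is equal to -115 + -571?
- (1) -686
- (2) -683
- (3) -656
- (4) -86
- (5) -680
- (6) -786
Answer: 1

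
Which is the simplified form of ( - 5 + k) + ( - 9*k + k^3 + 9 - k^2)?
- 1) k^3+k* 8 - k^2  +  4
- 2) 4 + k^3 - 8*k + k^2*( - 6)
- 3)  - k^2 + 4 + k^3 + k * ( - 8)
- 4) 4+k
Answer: 3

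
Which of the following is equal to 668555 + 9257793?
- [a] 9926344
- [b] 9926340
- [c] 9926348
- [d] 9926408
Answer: c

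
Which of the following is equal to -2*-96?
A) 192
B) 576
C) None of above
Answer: A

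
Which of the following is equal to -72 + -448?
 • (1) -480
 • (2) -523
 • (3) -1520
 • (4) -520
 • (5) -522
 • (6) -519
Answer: 4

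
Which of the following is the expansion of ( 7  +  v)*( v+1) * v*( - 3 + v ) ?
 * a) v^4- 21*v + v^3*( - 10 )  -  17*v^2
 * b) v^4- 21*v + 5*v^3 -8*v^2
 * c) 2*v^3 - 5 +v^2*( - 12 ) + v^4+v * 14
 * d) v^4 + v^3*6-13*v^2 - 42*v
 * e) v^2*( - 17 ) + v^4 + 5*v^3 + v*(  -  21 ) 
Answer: e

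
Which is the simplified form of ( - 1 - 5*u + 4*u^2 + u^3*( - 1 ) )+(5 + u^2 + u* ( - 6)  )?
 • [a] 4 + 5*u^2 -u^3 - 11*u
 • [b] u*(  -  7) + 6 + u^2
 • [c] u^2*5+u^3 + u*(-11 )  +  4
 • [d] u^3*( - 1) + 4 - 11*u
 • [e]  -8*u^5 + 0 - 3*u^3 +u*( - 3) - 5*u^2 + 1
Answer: a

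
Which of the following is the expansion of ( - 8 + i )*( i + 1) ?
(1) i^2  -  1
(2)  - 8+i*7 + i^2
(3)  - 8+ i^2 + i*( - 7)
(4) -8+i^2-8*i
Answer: 3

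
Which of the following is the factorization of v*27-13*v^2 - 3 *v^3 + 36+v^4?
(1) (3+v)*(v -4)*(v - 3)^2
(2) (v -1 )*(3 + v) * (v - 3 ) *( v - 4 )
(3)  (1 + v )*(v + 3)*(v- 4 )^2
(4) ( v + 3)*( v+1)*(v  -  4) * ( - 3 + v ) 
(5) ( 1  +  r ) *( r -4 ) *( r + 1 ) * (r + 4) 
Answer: 4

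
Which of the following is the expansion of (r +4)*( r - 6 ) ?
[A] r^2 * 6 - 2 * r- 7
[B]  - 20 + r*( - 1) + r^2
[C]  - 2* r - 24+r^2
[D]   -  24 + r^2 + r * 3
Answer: C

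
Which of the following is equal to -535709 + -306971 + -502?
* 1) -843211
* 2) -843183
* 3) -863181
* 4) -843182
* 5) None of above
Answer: 4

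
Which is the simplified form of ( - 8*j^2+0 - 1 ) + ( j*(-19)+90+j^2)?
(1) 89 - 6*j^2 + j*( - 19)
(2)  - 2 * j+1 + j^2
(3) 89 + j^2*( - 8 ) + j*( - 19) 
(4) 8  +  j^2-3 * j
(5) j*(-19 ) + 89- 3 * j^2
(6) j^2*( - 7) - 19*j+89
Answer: 6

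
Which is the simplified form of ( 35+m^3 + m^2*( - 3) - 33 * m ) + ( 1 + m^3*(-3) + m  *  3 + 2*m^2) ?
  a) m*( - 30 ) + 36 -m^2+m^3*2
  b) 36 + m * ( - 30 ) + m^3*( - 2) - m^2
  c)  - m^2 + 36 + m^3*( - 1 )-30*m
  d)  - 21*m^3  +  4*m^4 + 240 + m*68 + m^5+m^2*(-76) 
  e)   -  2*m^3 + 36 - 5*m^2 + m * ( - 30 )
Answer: b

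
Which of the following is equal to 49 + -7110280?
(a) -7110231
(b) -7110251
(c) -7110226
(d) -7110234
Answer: a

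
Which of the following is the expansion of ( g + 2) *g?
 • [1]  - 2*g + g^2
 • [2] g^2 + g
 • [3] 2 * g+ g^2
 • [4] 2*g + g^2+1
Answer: 3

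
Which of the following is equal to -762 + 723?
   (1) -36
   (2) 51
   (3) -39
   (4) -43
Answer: 3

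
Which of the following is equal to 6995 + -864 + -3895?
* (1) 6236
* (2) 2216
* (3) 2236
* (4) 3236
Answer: 3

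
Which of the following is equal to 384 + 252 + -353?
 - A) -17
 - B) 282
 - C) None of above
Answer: C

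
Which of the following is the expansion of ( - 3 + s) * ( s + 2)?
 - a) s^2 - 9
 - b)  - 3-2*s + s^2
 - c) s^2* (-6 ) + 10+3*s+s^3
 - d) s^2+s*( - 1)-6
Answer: d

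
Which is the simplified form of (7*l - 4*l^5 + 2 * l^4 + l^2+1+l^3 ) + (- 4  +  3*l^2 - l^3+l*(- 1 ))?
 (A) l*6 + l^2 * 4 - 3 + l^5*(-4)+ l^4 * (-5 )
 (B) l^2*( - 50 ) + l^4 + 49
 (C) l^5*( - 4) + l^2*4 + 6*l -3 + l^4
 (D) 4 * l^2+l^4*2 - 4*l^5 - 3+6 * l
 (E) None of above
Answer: D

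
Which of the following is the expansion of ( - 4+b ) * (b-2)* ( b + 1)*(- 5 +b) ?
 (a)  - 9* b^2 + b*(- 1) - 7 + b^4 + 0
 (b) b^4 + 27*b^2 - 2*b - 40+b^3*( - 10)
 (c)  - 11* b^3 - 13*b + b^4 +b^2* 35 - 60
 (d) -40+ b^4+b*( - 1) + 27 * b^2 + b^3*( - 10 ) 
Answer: b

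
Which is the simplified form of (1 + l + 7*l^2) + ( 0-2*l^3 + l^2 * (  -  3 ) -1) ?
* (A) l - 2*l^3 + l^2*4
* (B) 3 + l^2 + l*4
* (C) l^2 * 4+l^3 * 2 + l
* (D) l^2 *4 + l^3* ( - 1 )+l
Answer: A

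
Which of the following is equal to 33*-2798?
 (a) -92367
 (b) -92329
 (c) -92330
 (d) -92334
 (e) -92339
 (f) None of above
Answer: d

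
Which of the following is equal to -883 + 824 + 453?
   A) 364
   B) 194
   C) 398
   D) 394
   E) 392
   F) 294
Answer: D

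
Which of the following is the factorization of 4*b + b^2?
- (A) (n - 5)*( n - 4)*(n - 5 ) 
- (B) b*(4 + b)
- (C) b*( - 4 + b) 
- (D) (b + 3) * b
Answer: B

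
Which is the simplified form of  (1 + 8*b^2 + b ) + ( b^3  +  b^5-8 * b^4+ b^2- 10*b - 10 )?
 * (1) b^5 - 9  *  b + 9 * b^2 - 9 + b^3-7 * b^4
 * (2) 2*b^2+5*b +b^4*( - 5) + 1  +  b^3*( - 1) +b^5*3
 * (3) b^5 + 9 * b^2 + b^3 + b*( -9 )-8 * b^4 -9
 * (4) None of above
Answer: 3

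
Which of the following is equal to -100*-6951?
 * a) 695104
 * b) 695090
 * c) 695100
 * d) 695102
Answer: c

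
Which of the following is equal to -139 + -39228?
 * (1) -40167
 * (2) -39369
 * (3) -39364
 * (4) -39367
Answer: 4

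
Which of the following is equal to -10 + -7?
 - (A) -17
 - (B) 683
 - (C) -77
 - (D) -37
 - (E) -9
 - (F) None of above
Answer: A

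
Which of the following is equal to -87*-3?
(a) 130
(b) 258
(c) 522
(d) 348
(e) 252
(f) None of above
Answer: f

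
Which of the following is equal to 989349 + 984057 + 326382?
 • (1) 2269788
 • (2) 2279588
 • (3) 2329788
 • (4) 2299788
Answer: 4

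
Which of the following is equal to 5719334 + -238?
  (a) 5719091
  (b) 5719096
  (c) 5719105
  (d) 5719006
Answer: b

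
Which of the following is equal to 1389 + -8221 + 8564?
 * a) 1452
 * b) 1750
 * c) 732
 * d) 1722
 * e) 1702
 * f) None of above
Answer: f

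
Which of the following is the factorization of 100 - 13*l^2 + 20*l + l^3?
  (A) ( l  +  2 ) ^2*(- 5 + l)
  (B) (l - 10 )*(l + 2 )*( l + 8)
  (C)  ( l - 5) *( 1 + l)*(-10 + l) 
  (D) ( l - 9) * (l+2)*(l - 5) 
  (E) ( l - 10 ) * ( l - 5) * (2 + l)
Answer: E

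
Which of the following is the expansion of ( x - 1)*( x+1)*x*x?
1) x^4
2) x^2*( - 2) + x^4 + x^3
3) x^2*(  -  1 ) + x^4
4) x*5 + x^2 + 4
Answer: 3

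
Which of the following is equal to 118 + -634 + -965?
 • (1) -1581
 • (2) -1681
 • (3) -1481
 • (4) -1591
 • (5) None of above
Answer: 3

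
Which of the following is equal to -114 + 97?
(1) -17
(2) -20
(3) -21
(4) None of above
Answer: 1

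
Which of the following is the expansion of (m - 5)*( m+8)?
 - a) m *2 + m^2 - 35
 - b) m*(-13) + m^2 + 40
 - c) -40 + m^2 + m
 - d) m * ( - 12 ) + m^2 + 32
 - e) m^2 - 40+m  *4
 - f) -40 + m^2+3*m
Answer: f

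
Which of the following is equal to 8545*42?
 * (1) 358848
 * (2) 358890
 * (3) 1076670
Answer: 2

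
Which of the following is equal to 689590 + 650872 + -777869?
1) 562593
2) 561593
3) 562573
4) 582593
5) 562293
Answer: 1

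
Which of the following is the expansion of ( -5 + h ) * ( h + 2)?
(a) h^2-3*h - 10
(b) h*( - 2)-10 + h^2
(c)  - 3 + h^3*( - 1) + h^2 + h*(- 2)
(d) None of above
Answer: a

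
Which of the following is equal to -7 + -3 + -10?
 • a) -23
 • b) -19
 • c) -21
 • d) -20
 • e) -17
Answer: d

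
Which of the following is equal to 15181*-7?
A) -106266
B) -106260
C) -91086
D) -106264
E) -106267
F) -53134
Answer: E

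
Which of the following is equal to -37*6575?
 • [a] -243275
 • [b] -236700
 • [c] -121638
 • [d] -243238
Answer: a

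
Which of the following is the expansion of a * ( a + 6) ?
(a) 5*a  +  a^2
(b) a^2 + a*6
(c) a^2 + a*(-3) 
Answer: b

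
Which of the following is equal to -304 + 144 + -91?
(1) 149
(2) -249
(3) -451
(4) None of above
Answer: 4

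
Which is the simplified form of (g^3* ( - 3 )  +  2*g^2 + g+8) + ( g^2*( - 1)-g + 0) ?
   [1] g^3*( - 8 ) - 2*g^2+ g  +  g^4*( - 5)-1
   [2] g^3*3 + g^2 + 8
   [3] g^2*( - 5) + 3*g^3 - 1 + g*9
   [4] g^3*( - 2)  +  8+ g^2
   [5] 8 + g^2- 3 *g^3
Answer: 5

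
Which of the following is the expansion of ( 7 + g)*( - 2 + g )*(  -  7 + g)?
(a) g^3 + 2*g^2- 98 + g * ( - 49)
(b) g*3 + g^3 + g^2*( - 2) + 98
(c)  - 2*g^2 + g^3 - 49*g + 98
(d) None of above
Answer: c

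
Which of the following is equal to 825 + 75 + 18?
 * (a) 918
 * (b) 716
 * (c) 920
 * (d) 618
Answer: a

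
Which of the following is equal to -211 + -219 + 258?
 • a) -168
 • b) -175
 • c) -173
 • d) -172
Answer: d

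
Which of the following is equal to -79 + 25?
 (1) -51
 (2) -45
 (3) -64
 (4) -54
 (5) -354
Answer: 4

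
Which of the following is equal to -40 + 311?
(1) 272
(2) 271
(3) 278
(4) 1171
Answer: 2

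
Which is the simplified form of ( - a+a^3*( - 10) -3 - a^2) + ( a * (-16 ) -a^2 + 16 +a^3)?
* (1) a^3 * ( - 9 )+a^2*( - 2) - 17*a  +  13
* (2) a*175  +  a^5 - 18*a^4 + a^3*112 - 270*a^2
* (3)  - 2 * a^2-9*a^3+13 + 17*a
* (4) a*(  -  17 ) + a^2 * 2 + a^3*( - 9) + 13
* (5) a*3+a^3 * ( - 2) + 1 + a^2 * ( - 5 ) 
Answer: 1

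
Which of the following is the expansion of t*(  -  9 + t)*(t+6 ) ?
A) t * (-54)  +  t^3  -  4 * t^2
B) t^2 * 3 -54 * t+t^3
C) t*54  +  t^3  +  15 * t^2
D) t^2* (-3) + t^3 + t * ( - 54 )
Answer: D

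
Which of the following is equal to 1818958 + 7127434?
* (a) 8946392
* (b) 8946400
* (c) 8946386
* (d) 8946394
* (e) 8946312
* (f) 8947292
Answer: a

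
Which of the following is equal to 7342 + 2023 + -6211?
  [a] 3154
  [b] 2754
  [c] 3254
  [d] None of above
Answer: a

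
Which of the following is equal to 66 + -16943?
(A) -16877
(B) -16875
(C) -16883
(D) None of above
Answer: A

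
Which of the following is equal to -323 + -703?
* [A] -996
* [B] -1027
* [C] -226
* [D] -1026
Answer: D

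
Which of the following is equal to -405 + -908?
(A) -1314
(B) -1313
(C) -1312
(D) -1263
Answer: B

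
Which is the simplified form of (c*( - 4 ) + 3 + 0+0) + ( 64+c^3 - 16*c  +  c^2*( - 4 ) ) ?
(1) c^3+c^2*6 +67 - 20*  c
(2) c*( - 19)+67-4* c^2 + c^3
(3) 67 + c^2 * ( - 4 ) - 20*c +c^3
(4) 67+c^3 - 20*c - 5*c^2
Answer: 3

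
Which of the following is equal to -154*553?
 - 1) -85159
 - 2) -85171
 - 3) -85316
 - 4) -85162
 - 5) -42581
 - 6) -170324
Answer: 4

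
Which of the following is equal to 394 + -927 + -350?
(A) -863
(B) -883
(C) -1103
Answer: B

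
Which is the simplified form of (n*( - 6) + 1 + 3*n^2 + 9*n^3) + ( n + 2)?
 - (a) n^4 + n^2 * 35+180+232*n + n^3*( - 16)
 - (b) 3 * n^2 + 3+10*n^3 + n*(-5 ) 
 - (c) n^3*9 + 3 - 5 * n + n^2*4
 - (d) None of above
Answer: d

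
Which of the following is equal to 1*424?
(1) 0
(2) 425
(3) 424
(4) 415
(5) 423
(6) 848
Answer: 3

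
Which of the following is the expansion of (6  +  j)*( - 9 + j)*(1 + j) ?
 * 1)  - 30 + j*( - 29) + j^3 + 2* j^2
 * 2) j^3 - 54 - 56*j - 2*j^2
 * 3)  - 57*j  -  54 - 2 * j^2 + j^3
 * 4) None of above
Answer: 3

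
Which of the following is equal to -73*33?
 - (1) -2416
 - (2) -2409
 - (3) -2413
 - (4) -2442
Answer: 2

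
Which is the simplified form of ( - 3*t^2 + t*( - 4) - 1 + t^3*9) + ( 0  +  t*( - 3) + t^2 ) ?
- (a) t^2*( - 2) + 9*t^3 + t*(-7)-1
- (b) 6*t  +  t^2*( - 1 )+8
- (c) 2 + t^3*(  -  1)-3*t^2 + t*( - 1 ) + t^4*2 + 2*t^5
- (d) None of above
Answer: a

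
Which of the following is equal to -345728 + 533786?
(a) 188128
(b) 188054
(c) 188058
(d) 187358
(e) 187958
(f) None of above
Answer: c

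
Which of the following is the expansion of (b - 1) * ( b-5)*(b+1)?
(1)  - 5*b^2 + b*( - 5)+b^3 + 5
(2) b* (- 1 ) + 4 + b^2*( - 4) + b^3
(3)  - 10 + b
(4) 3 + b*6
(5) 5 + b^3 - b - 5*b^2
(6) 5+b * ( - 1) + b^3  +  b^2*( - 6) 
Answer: 5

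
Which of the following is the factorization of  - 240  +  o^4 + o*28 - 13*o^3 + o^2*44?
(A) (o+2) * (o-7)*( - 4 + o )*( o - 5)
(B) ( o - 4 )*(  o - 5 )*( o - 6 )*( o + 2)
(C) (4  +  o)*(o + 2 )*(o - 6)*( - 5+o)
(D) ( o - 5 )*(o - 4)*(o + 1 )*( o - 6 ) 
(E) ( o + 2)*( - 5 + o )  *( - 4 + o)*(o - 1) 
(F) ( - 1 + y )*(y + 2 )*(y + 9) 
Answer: B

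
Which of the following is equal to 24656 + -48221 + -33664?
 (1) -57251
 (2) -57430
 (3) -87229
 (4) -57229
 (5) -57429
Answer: 4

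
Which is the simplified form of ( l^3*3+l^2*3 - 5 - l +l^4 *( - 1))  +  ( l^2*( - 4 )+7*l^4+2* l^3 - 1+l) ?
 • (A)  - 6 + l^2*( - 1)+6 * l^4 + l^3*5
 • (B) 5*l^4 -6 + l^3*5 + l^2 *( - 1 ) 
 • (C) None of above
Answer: A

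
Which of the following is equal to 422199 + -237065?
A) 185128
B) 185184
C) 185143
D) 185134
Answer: D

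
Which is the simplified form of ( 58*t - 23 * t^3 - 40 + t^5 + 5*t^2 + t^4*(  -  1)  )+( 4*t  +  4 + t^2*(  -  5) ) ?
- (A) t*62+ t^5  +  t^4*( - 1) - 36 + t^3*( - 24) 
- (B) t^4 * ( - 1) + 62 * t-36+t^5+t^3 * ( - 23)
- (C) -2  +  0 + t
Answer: B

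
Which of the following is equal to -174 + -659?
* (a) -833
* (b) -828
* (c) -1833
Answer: a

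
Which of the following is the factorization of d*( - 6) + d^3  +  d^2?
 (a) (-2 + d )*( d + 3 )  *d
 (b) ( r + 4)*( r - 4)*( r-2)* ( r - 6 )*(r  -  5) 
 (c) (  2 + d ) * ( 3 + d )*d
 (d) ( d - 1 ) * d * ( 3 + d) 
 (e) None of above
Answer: a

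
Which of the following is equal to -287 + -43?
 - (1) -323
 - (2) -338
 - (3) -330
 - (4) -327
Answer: 3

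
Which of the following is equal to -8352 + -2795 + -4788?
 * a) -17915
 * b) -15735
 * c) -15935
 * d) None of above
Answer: c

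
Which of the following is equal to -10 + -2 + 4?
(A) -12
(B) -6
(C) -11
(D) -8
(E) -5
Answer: D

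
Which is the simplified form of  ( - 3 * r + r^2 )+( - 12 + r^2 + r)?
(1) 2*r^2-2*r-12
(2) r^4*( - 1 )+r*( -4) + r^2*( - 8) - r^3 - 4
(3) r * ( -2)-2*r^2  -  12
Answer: 1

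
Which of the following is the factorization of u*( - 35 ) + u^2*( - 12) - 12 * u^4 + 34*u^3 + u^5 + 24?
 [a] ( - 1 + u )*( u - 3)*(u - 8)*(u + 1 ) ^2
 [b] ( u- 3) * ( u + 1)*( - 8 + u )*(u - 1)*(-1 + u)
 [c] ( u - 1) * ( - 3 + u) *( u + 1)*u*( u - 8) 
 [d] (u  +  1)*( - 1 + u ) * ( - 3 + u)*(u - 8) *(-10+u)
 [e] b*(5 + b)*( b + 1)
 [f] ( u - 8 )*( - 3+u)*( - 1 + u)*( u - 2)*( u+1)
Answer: b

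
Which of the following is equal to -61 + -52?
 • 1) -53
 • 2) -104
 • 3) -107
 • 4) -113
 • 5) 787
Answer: 4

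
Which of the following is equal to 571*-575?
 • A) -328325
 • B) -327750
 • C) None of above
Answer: A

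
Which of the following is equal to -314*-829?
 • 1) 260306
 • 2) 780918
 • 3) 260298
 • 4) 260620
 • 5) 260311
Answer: 1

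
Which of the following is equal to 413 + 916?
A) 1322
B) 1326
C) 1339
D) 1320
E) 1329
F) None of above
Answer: E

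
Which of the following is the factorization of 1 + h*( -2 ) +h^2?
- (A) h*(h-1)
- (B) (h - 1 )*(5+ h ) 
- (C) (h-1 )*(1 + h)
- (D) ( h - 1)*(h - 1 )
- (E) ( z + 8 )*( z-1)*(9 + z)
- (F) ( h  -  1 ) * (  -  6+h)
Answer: D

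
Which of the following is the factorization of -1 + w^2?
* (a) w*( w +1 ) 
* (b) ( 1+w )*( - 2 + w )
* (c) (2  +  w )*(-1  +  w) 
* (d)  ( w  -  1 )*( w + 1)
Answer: d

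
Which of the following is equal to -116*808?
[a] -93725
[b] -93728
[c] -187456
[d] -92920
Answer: b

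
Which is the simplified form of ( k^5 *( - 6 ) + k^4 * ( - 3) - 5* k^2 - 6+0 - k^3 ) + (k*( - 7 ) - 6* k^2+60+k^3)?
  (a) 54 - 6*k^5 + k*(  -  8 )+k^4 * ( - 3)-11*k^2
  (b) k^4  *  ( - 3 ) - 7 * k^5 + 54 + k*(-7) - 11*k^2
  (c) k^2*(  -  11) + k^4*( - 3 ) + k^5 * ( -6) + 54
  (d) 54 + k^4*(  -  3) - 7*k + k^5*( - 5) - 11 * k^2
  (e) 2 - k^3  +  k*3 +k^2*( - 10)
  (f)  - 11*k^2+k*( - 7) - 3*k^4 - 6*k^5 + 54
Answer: f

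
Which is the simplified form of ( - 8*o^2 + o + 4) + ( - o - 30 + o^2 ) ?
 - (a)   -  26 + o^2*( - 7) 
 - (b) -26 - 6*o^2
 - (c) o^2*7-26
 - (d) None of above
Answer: a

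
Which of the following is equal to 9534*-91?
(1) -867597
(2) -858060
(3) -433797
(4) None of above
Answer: 4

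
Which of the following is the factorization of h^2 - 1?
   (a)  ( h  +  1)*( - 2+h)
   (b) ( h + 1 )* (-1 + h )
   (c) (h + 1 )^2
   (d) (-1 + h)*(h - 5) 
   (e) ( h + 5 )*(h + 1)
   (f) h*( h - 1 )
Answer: b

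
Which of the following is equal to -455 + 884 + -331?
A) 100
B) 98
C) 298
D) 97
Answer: B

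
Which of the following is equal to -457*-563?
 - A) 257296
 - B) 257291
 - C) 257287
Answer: B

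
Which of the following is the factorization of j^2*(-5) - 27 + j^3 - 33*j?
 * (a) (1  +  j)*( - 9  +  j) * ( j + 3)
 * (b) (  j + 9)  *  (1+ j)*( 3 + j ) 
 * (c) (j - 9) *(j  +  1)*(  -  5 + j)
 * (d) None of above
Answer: a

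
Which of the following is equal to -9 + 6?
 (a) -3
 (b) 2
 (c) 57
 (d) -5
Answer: a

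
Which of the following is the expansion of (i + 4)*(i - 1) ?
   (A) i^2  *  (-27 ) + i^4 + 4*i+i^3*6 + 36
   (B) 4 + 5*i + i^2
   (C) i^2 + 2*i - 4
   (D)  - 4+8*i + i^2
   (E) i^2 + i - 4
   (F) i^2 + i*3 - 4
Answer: F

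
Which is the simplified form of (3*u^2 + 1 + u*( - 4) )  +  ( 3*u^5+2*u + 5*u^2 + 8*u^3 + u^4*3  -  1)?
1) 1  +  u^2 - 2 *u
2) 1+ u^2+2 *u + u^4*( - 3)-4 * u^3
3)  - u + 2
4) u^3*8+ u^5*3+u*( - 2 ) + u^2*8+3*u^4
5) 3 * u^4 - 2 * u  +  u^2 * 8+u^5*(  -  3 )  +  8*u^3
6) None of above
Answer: 4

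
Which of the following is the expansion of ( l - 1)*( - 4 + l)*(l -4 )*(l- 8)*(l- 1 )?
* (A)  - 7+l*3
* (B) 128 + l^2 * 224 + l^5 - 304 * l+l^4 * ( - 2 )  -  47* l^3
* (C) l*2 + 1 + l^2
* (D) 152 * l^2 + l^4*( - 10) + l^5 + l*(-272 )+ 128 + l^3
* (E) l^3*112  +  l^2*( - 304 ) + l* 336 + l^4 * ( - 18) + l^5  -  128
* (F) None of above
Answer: F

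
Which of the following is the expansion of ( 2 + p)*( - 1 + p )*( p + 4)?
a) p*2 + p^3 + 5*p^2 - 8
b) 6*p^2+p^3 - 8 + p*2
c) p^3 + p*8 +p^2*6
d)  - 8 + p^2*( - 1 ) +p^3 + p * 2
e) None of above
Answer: a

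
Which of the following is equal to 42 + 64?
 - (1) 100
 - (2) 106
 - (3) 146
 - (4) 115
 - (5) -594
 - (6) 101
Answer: 2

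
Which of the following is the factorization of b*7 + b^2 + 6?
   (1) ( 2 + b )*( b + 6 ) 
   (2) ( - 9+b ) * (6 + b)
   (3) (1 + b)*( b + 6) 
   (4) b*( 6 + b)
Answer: 3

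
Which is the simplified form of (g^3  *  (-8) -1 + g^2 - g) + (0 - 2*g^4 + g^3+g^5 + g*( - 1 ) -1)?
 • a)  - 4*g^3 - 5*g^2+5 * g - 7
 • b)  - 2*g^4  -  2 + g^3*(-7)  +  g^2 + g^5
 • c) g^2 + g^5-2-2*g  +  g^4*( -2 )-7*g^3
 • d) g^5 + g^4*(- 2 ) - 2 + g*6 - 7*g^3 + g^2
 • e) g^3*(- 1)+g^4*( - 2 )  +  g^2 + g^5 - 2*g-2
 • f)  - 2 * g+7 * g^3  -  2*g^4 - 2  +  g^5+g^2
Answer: c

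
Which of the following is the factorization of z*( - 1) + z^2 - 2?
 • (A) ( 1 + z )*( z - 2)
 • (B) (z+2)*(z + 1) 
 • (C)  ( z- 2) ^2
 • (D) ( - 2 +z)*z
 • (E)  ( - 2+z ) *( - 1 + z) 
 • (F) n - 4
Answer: A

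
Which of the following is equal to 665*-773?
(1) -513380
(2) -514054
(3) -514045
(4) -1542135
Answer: 3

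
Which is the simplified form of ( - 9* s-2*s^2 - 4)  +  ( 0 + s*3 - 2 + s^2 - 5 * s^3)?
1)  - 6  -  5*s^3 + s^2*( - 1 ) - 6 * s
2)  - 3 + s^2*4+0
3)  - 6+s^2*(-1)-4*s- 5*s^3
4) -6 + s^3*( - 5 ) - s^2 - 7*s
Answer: 1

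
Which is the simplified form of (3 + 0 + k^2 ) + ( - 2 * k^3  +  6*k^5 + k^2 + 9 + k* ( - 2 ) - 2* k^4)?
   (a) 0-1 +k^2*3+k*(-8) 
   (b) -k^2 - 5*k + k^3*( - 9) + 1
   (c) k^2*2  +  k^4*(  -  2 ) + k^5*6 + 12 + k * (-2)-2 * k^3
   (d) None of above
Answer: c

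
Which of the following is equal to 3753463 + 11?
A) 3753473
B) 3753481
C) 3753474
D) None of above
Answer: C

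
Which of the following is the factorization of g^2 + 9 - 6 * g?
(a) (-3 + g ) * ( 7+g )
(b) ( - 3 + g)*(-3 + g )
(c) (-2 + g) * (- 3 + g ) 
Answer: b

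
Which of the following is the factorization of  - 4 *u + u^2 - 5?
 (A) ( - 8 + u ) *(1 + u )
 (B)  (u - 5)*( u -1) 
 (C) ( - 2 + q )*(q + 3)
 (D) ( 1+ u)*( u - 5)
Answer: D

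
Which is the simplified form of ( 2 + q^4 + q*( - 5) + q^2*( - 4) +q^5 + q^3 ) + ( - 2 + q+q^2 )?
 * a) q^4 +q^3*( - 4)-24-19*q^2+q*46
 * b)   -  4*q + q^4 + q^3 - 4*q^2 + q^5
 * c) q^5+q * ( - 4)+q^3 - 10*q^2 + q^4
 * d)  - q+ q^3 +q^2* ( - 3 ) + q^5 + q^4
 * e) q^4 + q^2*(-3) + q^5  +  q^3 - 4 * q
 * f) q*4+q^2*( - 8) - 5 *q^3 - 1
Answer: e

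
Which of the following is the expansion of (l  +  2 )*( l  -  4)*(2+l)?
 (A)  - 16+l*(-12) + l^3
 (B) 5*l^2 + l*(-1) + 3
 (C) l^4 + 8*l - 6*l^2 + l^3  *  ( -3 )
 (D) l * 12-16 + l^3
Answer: A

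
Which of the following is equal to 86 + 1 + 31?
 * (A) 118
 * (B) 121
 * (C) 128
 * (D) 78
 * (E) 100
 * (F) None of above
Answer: A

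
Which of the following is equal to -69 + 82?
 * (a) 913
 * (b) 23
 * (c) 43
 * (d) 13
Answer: d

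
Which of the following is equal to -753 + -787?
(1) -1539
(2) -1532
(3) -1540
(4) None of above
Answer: 3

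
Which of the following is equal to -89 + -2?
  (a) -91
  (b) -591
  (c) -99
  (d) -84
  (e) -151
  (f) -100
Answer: a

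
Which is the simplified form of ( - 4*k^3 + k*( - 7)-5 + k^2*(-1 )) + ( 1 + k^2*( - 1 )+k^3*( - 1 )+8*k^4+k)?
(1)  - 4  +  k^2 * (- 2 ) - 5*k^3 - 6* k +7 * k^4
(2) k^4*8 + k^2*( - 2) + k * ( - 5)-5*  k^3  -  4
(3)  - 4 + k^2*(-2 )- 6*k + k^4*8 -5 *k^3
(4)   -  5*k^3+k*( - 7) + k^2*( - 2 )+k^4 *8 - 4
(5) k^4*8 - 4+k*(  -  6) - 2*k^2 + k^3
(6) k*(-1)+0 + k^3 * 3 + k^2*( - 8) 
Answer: 3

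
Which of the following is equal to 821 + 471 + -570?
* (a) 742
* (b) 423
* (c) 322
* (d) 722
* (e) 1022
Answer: d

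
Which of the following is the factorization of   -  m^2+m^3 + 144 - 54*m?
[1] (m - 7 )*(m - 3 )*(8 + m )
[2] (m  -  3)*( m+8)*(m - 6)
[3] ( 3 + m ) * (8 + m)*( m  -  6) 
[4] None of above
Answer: 2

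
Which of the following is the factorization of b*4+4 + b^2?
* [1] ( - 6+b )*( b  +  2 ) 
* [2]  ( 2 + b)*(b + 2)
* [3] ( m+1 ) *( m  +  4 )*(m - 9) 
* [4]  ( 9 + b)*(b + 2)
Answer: 2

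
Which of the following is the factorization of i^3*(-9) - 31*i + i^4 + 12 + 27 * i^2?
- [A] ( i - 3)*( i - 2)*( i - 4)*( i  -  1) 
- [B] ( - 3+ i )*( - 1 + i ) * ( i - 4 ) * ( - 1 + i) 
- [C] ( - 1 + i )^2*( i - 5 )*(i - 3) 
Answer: B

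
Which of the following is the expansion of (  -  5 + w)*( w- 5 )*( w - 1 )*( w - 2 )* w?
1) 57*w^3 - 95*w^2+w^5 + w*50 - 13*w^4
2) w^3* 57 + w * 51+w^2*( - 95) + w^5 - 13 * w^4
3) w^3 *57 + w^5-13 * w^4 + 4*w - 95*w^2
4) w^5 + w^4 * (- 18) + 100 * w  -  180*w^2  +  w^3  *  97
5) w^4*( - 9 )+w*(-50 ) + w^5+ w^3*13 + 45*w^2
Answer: 1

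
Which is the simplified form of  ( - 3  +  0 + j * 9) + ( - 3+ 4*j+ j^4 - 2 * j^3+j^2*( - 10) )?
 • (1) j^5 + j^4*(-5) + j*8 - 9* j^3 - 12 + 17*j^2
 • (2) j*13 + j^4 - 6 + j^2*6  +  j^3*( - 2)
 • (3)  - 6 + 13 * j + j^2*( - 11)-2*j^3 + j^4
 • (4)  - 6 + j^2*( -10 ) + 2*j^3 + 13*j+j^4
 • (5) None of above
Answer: 5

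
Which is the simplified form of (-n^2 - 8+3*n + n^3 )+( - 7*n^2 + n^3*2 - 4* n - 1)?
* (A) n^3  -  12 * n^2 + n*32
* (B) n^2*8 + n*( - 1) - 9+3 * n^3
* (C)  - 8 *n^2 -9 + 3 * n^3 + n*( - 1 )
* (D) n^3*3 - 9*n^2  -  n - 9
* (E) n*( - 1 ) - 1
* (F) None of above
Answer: C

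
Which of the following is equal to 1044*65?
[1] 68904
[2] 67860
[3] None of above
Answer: 2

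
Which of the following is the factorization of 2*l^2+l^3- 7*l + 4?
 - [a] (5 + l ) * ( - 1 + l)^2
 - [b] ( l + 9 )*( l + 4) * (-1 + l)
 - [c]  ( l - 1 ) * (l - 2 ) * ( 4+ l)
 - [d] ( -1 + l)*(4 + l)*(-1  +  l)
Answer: d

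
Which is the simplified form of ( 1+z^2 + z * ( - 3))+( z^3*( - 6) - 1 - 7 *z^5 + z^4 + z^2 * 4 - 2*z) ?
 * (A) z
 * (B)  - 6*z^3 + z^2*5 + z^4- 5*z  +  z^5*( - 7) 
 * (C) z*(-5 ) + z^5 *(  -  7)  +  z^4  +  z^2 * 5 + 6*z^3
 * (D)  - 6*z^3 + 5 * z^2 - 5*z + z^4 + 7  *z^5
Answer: B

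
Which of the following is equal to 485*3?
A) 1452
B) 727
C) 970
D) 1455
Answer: D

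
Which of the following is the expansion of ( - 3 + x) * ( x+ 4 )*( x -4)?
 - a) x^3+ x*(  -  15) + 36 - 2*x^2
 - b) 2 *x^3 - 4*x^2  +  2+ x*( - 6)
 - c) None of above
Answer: c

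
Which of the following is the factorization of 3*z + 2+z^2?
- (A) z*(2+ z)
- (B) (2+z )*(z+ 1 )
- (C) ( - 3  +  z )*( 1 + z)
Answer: B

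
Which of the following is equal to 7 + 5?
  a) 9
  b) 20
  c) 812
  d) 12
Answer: d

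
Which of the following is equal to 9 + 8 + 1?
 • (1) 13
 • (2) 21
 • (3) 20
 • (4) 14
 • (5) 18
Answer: 5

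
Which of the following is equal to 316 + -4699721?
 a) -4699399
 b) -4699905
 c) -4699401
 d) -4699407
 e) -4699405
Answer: e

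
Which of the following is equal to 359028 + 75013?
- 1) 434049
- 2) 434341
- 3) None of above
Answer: 3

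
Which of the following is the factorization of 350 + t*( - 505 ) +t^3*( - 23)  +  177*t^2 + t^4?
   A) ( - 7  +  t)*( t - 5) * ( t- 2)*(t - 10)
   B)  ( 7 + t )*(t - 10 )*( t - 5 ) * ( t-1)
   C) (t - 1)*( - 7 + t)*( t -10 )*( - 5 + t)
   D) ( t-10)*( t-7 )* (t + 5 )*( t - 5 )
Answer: C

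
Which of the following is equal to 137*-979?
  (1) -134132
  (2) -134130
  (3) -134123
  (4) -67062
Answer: 3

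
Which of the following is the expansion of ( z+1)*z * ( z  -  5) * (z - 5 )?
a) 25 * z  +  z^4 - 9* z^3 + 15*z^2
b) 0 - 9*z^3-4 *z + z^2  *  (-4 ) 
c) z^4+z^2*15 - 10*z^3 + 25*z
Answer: a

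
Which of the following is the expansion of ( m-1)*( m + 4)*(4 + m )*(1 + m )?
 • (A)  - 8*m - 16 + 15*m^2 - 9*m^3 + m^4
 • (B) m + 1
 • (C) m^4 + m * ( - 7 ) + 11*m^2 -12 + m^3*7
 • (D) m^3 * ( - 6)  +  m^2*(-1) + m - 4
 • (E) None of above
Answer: E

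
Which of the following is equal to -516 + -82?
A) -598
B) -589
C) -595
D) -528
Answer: A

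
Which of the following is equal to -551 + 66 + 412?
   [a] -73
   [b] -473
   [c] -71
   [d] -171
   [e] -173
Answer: a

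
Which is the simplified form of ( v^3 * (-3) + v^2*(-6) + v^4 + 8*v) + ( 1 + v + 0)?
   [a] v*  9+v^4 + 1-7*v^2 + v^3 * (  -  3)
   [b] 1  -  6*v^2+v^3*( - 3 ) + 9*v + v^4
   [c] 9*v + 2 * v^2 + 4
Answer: b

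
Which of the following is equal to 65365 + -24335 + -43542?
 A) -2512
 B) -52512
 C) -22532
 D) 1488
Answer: A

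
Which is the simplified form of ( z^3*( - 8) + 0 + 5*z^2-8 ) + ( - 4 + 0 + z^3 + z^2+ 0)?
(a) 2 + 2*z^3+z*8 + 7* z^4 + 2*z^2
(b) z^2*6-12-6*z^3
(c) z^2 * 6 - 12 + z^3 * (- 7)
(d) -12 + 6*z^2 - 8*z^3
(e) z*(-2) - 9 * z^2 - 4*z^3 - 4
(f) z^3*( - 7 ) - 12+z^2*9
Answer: c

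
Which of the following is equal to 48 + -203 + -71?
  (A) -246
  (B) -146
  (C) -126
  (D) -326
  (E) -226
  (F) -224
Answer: E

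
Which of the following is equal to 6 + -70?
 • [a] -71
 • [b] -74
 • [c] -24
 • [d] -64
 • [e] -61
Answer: d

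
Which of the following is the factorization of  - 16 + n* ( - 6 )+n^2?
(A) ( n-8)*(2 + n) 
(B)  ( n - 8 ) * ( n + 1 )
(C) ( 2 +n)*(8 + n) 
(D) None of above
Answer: A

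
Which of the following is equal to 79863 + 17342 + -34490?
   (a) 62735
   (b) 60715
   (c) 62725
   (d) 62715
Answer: d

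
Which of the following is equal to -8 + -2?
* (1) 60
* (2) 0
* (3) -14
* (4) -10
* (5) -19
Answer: 4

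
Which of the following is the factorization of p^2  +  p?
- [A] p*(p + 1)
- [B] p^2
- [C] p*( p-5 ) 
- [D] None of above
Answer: A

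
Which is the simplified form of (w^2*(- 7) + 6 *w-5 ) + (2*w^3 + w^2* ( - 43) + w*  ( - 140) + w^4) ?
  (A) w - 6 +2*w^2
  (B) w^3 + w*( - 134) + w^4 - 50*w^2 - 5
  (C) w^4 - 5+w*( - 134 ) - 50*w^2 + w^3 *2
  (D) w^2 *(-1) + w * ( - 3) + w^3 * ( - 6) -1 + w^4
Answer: C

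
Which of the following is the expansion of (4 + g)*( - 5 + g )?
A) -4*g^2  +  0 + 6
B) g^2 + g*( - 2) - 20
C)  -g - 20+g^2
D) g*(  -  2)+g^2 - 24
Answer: C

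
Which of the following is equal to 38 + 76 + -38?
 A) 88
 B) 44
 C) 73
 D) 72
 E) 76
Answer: E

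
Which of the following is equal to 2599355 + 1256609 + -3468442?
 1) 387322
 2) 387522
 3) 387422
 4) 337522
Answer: 2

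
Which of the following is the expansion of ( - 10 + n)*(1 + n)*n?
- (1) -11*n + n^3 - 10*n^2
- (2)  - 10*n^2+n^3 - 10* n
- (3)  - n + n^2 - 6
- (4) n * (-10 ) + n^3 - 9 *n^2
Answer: 4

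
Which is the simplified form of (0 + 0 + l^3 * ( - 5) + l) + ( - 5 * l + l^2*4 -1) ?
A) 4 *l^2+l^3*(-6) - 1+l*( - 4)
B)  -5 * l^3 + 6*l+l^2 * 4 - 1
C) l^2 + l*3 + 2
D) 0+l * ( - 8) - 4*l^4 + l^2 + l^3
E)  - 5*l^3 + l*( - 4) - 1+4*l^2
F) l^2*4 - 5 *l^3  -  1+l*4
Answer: E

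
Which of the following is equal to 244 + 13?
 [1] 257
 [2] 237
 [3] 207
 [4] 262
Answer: 1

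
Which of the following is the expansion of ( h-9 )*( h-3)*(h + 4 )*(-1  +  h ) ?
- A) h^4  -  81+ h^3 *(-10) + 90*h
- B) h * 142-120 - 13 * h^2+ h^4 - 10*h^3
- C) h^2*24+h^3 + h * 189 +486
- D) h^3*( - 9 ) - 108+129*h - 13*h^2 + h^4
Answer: D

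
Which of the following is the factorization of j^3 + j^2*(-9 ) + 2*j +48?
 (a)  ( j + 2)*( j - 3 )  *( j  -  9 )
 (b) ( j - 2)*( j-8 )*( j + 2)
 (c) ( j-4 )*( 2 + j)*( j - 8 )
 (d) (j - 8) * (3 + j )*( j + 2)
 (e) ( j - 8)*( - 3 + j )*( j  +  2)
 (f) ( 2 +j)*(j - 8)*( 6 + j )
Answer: e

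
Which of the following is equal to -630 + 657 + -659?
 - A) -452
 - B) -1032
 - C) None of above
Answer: C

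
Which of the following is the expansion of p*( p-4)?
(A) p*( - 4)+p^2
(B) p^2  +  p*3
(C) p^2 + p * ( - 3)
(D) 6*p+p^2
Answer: A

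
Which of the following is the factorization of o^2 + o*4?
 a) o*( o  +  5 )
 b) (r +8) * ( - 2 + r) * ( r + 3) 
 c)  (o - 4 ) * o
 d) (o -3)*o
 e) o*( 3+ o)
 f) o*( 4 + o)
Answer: f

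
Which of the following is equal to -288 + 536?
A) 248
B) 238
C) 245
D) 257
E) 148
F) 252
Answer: A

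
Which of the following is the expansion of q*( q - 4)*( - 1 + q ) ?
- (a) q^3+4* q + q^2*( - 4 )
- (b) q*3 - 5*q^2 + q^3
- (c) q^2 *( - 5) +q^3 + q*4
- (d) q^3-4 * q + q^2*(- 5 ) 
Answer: c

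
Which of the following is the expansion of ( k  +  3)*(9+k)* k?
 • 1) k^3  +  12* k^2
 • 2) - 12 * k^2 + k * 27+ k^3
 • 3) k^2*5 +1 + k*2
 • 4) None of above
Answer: 4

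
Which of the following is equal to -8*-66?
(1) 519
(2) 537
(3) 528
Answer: 3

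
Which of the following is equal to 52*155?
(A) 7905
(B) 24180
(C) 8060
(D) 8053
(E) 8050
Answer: C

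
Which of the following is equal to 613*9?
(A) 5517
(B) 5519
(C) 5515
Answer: A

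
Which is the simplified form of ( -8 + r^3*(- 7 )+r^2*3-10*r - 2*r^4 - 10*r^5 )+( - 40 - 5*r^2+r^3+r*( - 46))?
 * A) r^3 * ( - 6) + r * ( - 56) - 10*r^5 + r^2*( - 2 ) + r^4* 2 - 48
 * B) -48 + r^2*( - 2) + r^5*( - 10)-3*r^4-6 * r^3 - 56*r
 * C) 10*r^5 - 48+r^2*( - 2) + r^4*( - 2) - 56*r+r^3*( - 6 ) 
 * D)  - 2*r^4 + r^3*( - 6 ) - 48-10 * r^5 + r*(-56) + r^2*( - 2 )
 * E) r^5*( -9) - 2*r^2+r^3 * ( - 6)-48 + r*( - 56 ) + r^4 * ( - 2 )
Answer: D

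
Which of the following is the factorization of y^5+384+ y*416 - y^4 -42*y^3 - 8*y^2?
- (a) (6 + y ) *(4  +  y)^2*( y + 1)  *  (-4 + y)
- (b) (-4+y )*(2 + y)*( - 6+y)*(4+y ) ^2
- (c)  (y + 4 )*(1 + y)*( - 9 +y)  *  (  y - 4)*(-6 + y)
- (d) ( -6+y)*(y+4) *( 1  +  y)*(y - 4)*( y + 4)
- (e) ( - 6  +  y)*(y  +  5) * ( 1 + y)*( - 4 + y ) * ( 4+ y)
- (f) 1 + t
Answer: d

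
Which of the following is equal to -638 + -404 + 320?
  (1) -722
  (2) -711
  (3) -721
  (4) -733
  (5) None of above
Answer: 1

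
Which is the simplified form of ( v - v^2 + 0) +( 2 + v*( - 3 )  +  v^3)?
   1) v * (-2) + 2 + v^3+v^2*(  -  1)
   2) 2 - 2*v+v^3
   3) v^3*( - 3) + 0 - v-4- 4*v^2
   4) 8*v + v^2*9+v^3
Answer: 1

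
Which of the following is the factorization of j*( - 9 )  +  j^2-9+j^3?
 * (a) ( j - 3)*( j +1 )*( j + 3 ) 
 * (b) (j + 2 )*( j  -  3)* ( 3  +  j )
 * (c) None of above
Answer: a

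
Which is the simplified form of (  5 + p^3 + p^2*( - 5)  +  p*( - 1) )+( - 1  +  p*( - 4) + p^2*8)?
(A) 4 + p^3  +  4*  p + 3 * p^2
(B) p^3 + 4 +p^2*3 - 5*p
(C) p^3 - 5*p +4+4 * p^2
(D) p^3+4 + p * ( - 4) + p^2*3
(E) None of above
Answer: B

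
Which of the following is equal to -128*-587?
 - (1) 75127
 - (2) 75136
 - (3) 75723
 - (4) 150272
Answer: 2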